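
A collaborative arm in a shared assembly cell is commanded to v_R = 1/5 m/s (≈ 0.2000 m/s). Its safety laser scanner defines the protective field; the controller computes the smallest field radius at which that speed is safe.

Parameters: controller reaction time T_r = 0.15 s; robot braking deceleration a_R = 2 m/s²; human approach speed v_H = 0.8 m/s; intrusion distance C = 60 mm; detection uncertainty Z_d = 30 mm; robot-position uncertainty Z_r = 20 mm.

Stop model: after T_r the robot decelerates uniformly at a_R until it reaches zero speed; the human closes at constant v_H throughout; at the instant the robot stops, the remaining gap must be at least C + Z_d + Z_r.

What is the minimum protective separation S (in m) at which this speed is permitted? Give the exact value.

S_min = 7/20 m = 0.3500 m

braking lasts T_s = (1/5)/2 = 0.1000 s
robot covers v_R·T_r = 0.2000·0.1500 = 0.0300 m before braking
robot covers 0.2000·0.1000 − ½·2.0000·0.1000² = 0.0100 m while stopping
human closes 0.8000·0.2500 = 0.2000 m
residual clearance needed = 0.0600+0.0300+0.0200 = 0.1100 m
S_min ≈ 0.0300+0.0100+0.2000+0.1100  ⇒  S_min = 7/20 m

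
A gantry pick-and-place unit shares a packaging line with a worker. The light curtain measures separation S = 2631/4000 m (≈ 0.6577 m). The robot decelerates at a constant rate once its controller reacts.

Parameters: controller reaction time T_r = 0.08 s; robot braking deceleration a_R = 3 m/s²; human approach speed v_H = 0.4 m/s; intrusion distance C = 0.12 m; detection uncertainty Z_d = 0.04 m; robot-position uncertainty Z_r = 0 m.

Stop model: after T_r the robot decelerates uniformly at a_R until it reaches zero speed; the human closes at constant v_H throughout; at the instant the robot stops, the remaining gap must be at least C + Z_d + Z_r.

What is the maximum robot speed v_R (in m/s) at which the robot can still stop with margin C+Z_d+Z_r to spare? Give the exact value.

v_R_max = 23/20 m/s = 1.1500 m/s

at the boundary: (1/6)·v² + (16/75)·v + (-1863/4000) = 0
  disc = (16/75)² − 4·(1/6)·(-1863/4000) = 32041/90000 ; √disc = 179/300
  v_R = (−(16/75) + 179/300) / (2·(1/6)) = 23/20 m/s
check:
stop time T_s = (23/20)/3 = 0.3833 s
robot covers v_R·T_r = 1.1500·0.0800 = 0.0920 m before braking
robot under decel: 1.1500²/(2·3.0000) = 0.2204 m
human over T_r+T_s: 0.4000·(0.0800+0.3833) = 0.1853 m
margins: 0.1200+0.0400+0.0000 = 0.1600 m
sum ≈ 0.0920+0.2204+0.1853+0.1600 ≈ 0.6577 m = S ✓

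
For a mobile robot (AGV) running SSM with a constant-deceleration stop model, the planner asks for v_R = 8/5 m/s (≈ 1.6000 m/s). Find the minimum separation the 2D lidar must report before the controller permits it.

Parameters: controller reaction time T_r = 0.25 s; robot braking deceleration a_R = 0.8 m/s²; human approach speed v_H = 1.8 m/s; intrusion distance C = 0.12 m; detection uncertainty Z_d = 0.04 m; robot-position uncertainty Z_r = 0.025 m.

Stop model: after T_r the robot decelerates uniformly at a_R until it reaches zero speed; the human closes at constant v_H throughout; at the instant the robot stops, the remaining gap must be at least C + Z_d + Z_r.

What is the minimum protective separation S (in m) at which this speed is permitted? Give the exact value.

S_min = 1247/200 m = 6.2350 m

stop time T_s = (8/5)/(4/5) = 2.0000 s
robot covers v_R·T_r = 1.6000·0.2500 = 0.4000 m before braking
robot under decel: 1.6000²/(2·0.8000) = 1.6000 m
person approaches 1.8000·(0.2500+2.0000) = 4.0500 m
residual clearance needed = 0.1200+0.0400+0.0250 = 0.1850 m
S_min ≈ 0.4000+1.6000+4.0500+0.1850  ⇒  S_min = 1247/200 m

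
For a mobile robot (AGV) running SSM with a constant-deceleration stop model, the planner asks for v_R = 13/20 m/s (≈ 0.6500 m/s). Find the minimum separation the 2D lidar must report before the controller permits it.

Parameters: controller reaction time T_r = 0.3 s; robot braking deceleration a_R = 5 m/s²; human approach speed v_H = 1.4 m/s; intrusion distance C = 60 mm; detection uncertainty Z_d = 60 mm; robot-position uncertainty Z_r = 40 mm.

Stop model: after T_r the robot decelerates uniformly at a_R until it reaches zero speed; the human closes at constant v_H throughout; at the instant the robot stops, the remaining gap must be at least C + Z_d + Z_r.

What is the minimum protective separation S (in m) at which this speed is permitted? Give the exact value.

S_min = 3997/4000 m = 0.9992 m

T_s = v_R/a_R = (13/20)/5 = 0.1300 s
reaction-phase robot travel = 0.6500·0.3000 = 0.1950 m
braking distance = 0.6500²/(2·5.0000) = 0.0423 m
human closes 1.4000·0.4300 = 0.6020 m
C+Z_d+Z_r = 0.0600+0.0600+0.0400 = 0.1600 m
S_min ≈ 0.1950+0.0423+0.6020+0.1600  ⇒  S_min = 3997/4000 m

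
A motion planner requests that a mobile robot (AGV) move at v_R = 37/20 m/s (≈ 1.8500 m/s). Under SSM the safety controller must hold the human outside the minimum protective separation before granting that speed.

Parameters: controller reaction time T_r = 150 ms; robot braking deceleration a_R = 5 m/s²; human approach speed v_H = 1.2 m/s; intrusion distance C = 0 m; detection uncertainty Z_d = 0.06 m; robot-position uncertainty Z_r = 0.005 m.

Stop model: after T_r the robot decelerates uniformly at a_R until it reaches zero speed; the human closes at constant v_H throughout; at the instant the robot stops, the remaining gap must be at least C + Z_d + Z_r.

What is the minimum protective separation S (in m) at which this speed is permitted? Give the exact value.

S_min = 1047/800 m = 1.3088 m

T_s = v_R/a_R = (37/20)/5 = 0.3700 s
robot covers v_R·T_r = 1.8500·0.1500 = 0.2775 m before braking
robot under decel: 1.8500²/(2·5.0000) = 0.3422 m
human closes 1.2000·0.5200 = 0.6240 m
residual clearance needed = 0.0000+0.0600+0.0050 = 0.0650 m
S_min ≈ 0.2775+0.3422+0.6240+0.0650  ⇒  S_min = 1047/800 m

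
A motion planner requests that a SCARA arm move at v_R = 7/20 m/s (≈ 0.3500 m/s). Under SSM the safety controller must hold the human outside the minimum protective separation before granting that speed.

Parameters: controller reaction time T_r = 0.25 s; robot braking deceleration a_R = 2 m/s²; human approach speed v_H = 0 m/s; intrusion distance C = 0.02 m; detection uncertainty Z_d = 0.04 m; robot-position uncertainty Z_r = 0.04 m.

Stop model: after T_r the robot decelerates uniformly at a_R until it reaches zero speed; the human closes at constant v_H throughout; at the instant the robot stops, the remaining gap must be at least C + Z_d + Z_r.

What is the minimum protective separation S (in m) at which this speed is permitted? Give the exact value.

S_min = 349/1600 m = 0.2181 m

T_s = v_R/a_R = (7/20)/2 = 0.1750 s
robot in T_r: 0.3500·0.2500 = 0.0875 m
robot covers 0.3500·0.1750 − ½·2.0000·0.1750² = 0.0306 m while stopping
person approaches 0.0000·(0.2500+0.1750) = 0.0000 m
margins: 0.0200+0.0400+0.0400 = 0.1000 m
S_min ≈ 0.0875+0.0306+0.0000+0.1000  ⇒  S_min = 349/1600 m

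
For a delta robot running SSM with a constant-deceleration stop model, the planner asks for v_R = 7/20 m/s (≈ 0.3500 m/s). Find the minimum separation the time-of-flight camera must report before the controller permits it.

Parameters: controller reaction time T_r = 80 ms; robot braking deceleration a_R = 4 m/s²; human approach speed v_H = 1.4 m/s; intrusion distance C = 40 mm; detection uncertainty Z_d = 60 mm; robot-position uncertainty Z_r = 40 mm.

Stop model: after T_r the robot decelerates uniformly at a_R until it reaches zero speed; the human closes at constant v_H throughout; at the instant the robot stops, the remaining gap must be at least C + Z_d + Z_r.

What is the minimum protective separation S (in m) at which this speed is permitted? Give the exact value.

stop time T_s = (7/20)/4 = 0.0875 s
reaction-phase robot travel = 0.3500·0.0800 = 0.0280 m
robot covers 0.3500·0.0875 − ½·4.0000·0.0875² = 0.0153 m while stopping
human closes 1.4000·0.1675 = 0.2345 m
residual clearance needed = 0.0400+0.0600+0.0400 = 0.1400 m
S_min ≈ 0.0280+0.0153+0.2345+0.1400  ⇒  S_min = 1337/3200 m

S_min = 1337/3200 m = 0.4178 m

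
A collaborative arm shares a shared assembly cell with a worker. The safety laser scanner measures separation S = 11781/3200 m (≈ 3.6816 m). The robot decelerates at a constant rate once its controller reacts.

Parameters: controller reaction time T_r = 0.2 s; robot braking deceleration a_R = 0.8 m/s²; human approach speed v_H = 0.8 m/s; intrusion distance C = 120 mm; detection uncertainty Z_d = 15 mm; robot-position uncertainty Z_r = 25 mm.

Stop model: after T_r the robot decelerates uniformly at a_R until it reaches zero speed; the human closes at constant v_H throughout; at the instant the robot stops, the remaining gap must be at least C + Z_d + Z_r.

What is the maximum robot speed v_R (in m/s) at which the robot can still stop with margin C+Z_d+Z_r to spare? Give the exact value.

collect terms ⇒ (5/8)·v_R² + (6/5)·v_R + (-10757/3200) = 0
  disc = (6/5)² − 4·(5/8)·(-10757/3200) = 63001/6400 ; √disc = 251/80
  v_R = (−(6/5) + 251/80) / (2·(5/8)) = 31/20 m/s
check:
stop time T_s = (31/20)/(4/5) = 1.9375 s
robot in T_r: 1.5500·0.2000 = 0.3100 m
robot covers 1.5500·1.9375 − ½·0.8000·1.9375² = 1.5016 m while stopping
person approaches 0.8000·(0.2000+1.9375) = 1.7100 m
C+Z_d+Z_r = 0.1200+0.0150+0.0250 = 0.1600 m
sum ≈ 0.3100+1.5016+1.7100+0.1600 ≈ 3.6816 m = S ✓

v_R_max = 31/20 m/s = 1.5500 m/s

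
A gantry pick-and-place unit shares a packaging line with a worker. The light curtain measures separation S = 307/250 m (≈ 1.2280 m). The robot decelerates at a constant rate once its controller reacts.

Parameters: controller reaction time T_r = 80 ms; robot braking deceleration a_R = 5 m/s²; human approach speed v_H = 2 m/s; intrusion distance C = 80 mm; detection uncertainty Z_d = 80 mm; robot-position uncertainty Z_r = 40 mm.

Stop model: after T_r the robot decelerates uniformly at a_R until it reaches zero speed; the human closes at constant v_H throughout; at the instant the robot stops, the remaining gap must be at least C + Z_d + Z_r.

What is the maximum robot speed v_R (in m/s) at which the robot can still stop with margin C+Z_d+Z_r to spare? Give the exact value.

quadratic (1/10)·v² + (12/25)·v + (-217/250) = 0
  disc = (12/25)² − 4·(1/10)·(-217/250) = 361/625 ; √disc = 19/25
  v_R = (−(12/25) + 19/25) / (2·(1/10)) = 7/5 m/s
check:
stop time T_s = (7/5)/5 = 0.2800 s
reaction-phase robot travel = 1.4000·0.0800 = 0.1120 m
robot under decel: 1.4000²/(2·5.0000) = 0.1960 m
human over T_r+T_s: 2.0000·(0.0800+0.2800) = 0.7200 m
residual clearance needed = 0.0800+0.0800+0.0400 = 0.2000 m
sum ≈ 0.1120+0.1960+0.7200+0.2000 ≈ 1.2280 m = S ✓

v_R_max = 7/5 m/s = 1.4000 m/s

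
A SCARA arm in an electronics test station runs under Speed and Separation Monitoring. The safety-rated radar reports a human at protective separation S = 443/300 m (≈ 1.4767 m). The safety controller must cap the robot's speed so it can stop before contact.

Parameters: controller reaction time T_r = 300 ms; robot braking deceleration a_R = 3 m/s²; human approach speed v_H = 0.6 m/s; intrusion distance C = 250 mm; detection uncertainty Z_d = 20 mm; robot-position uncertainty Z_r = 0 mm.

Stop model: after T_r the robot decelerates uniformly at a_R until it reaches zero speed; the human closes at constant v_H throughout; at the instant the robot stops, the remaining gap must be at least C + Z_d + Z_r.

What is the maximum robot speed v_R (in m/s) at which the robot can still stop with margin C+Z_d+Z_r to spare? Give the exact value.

v_R_max = 7/5 m/s = 1.4000 m/s

at the boundary: (1/6)·v² + (1/2)·v + (-77/75) = 0
  disc = (1/2)² − 4·(1/6)·(-77/75) = 841/900 ; √disc = 29/30
  v_R = (−(1/2) + 29/30) / (2·(1/6)) = 7/5 m/s
check:
T_s = v_R/a_R = (7/5)/3 = 0.4667 s
reaction-phase robot travel = 1.4000·0.3000 = 0.4200 m
robot covers 1.4000·0.4667 − ½·3.0000·0.4667² = 0.3267 m while stopping
person approaches 0.6000·(0.3000+0.4667) = 0.4600 m
residual clearance needed = 0.2500+0.0200+0.0000 = 0.2700 m
sum ≈ 0.4200+0.3267+0.4600+0.2700 ≈ 1.4767 m = S ✓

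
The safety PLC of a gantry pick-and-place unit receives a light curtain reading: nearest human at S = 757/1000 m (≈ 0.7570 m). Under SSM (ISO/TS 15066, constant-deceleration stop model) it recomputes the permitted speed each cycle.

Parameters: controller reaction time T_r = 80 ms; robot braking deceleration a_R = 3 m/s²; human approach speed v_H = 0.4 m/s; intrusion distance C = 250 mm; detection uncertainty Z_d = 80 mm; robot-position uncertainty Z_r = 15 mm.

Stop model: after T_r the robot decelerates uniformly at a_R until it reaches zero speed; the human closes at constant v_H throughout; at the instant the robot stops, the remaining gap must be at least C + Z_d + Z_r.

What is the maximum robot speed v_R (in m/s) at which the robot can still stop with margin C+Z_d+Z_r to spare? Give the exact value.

v_R_max = 1 m/s = 1.0000 m/s

collect terms ⇒ (1/6)·v_R² + (16/75)·v_R + (-19/50) = 0
  disc = (16/75)² − 4·(1/6)·(-19/50) = 1681/5625 ; √disc = 41/75
  v_R = (−(16/75) + 41/75) / (2·(1/6)) = 1 m/s
check:
braking lasts T_s = 1/3 = 0.3333 s
reaction-phase robot travel = 1.0000·0.0800 = 0.0800 m
braking distance = 1.0000²/(2·3.0000) = 0.1667 m
person approaches 0.4000·(0.0800+0.3333) = 0.1653 m
margins: 0.2500+0.0800+0.0150 = 0.3450 m
sum ≈ 0.0800+0.1667+0.1653+0.3450 ≈ 0.7570 m = S ✓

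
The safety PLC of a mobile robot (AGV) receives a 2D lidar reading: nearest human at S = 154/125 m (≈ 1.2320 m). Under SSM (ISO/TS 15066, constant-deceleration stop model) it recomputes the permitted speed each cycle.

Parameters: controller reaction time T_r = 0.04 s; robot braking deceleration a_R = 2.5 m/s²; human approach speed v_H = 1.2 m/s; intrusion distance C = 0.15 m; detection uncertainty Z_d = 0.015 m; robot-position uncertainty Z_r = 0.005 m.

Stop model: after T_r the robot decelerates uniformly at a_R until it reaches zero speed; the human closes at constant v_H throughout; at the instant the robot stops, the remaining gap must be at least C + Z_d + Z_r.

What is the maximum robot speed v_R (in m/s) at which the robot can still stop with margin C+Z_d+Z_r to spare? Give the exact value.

v_R_max = 13/10 m/s = 1.3000 m/s

collect terms ⇒ (1/5)·v_R² + (13/25)·v_R + (-507/500) = 0
  disc = (13/25)² − 4·(1/5)·(-507/500) = 676/625 ; √disc = 26/25
  v_R = (−(13/25) + 26/25) / (2·(1/5)) = 13/10 m/s
check:
stop time T_s = (13/10)/(5/2) = 0.5200 s
robot covers v_R·T_r = 1.3000·0.0400 = 0.0520 m before braking
braking distance = 1.3000²/(2·2.5000) = 0.3380 m
human closes 1.2000·0.5600 = 0.6720 m
margins: 0.1500+0.0150+0.0050 = 0.1700 m
sum ≈ 0.0520+0.3380+0.6720+0.1700 ≈ 1.2320 m = S ✓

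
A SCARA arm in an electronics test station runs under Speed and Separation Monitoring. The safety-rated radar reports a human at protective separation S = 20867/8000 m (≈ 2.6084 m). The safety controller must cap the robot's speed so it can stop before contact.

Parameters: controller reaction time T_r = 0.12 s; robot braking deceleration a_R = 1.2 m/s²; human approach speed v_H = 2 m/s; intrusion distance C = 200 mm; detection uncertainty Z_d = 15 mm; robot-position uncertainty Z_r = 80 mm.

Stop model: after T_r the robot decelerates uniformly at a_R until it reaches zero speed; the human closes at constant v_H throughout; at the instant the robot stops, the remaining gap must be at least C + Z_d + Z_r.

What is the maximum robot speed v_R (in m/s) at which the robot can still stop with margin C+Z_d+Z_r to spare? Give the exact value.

v_R_max = 19/20 m/s = 0.9500 m/s

at the boundary: (5/12)·v² + (134/75)·v + (-16587/8000) = 0
  disc = (134/75)² − 4·(5/12)·(-16587/8000) = 2393209/360000 ; √disc = 1547/600
  v_R = (−(134/75) + 1547/600) / (2·(5/12)) = 19/20 m/s
check:
stop time T_s = (19/20)/(6/5) = 0.7917 s
robot in T_r: 0.9500·0.1200 = 0.1140 m
robot under decel: 0.9500²/(2·1.2000) = 0.3760 m
human closes 2.0000·0.9117 = 1.8233 m
C+Z_d+Z_r = 0.2000+0.0150+0.0800 = 0.2950 m
sum ≈ 0.1140+0.3760+1.8233+0.2950 ≈ 2.6084 m = S ✓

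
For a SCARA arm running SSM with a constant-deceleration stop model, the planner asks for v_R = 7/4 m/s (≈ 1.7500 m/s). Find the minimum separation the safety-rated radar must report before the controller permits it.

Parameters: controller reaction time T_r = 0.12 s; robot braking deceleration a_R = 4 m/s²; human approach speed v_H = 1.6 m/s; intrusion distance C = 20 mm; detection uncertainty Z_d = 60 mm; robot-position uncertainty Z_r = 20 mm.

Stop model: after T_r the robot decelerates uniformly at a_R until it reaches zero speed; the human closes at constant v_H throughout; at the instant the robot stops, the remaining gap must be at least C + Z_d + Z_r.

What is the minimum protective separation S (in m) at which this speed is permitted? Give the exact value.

stop time T_s = (7/4)/4 = 0.4375 s
robot in T_r: 1.7500·0.1200 = 0.2100 m
braking distance = 1.7500²/(2·4.0000) = 0.3828 m
human over T_r+T_s: 1.6000·(0.1200+0.4375) = 0.8920 m
C+Z_d+Z_r = 0.0200+0.0600+0.0200 = 0.1000 m
S_min ≈ 0.2100+0.3828+0.8920+0.1000  ⇒  S_min = 25357/16000 m

S_min = 25357/16000 m = 1.5848 m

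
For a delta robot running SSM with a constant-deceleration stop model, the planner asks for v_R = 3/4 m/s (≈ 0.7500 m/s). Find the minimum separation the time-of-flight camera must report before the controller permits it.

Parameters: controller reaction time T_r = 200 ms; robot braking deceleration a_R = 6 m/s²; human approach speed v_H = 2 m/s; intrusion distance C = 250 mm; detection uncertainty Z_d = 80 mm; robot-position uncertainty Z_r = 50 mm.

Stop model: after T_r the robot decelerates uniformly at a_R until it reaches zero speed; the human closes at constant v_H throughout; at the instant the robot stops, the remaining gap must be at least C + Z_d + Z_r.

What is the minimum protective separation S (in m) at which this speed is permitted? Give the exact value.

braking lasts T_s = (3/4)/6 = 0.1250 s
robot covers v_R·T_r = 0.7500·0.2000 = 0.1500 m before braking
robot under decel: 0.7500²/(2·6.0000) = 0.0469 m
human over T_r+T_s: 2.0000·(0.2000+0.1250) = 0.6500 m
residual clearance needed = 0.2500+0.0800+0.0500 = 0.3800 m
S_min ≈ 0.1500+0.0469+0.6500+0.3800  ⇒  S_min = 1963/1600 m

S_min = 1963/1600 m = 1.2269 m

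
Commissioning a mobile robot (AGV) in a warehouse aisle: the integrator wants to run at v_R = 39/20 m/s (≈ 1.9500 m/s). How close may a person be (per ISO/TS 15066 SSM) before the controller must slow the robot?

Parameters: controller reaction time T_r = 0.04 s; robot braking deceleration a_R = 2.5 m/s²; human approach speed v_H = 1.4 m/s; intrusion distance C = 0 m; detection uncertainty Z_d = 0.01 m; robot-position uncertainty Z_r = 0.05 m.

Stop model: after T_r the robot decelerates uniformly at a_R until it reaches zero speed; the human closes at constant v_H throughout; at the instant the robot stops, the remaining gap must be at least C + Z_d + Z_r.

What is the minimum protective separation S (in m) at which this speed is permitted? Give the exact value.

T_s = v_R/a_R = (39/20)/(5/2) = 0.7800 s
robot in T_r: 1.9500·0.0400 = 0.0780 m
robot covers 1.9500·0.7800 − ½·2.5000·0.7800² = 0.7605 m while stopping
human closes 1.4000·0.8200 = 1.1480 m
margins: 0.0000+0.0100+0.0500 = 0.0600 m
S_min ≈ 0.0780+0.7605+1.1480+0.0600  ⇒  S_min = 4093/2000 m

S_min = 4093/2000 m = 2.0465 m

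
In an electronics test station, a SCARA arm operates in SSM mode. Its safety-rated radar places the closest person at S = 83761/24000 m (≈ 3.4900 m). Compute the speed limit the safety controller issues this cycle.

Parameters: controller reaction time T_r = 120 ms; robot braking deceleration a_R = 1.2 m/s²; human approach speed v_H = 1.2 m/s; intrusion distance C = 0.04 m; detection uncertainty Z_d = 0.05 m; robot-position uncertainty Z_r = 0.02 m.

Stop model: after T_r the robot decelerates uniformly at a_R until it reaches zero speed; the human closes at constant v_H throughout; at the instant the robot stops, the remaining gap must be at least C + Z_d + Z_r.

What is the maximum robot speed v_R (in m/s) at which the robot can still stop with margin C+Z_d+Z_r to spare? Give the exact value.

v_R_max = 7/4 m/s = 1.7500 m/s

at the boundary: (5/12)·v² + (28/25)·v + (-15533/4800) = 0
  disc = (28/25)² − 4·(5/12)·(-15533/4800) = 2393209/360000 ; √disc = 1547/600
  v_R = (−(28/25) + 1547/600) / (2·(5/12)) = 7/4 m/s
check:
stop time T_s = (7/4)/(6/5) = 1.4583 s
reaction-phase robot travel = 1.7500·0.1200 = 0.2100 m
robot under decel: 1.7500²/(2·1.2000) = 1.2760 m
human over T_r+T_s: 1.2000·(0.1200+1.4583) = 1.8940 m
C+Z_d+Z_r = 0.0400+0.0500+0.0200 = 0.1100 m
sum ≈ 0.2100+1.2760+1.8940+0.1100 ≈ 3.4900 m = S ✓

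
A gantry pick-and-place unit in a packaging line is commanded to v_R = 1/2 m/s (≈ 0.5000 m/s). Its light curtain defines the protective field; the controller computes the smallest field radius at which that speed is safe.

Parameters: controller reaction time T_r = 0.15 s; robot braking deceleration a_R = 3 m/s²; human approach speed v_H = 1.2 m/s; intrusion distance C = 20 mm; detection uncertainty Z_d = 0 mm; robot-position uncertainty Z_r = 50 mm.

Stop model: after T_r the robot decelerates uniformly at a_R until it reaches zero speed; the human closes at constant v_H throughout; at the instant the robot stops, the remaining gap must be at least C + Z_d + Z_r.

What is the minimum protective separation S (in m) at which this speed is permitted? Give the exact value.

braking lasts T_s = (1/2)/3 = 0.1667 s
robot covers v_R·T_r = 0.5000·0.1500 = 0.0750 m before braking
braking distance = 0.5000²/(2·3.0000) = 0.0417 m
human over T_r+T_s: 1.2000·(0.1500+0.1667) = 0.3800 m
margins: 0.0200+0.0000+0.0500 = 0.0700 m
S_min ≈ 0.0750+0.0417+0.3800+0.0700  ⇒  S_min = 17/30 m

S_min = 17/30 m = 0.5667 m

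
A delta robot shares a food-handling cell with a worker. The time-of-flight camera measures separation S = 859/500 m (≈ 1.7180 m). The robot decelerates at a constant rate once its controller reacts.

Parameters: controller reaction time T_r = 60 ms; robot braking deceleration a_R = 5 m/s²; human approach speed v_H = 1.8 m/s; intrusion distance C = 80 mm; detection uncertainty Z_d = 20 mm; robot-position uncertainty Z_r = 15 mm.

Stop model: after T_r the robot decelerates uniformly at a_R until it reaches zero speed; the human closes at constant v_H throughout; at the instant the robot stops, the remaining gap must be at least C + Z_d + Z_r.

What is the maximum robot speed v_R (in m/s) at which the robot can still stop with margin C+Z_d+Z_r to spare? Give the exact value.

quadratic (1/10)·v² + (21/50)·v + (-299/200) = 0
  disc = (21/50)² − 4·(1/10)·(-299/200) = 484/625 ; √disc = 22/25
  v_R = (−(21/50) + 22/25) / (2·(1/10)) = 23/10 m/s
check:
T_s = v_R/a_R = (23/10)/5 = 0.4600 s
robot in T_r: 2.3000·0.0600 = 0.1380 m
braking distance = 2.3000²/(2·5.0000) = 0.5290 m
human closes 1.8000·0.5200 = 0.9360 m
C+Z_d+Z_r = 0.0800+0.0200+0.0150 = 0.1150 m
sum ≈ 0.1380+0.5290+0.9360+0.1150 ≈ 1.7180 m = S ✓

v_R_max = 23/10 m/s = 2.3000 m/s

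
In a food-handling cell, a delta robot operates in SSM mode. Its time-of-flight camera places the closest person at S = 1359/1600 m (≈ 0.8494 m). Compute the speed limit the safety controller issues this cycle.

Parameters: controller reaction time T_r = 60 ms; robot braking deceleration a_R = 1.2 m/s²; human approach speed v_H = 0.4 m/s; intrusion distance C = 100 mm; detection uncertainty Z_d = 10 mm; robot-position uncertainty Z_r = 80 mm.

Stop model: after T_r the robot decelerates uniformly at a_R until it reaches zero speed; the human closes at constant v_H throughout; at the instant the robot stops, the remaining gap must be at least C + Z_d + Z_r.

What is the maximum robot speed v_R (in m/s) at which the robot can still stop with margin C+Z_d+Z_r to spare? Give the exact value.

v_R_max = 17/20 m/s = 0.8500 m/s

quadratic (5/12)·v² + (59/150)·v + (-5083/8000) = 0
  disc = (59/150)² − 4·(5/12)·(-5083/8000) = 436921/360000 ; √disc = 661/600
  v_R = (−(59/150) + 661/600) / (2·(5/12)) = 17/20 m/s
check:
T_s = v_R/a_R = (17/20)/(6/5) = 0.7083 s
robot in T_r: 0.8500·0.0600 = 0.0510 m
robot covers 0.8500·0.7083 − ½·1.2000·0.7083² = 0.3010 m while stopping
person approaches 0.4000·(0.0600+0.7083) = 0.3073 m
margins: 0.1000+0.0100+0.0800 = 0.1900 m
sum ≈ 0.0510+0.3010+0.3073+0.1900 ≈ 0.8494 m = S ✓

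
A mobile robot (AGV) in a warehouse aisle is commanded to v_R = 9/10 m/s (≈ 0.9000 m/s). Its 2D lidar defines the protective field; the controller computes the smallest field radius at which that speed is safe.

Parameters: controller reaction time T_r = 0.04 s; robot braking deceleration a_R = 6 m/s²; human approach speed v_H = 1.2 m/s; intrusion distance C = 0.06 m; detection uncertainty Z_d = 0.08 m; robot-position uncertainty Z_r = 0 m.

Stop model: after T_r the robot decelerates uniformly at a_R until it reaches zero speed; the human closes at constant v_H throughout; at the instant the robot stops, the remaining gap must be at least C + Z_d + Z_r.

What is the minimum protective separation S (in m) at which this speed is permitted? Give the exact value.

T_s = v_R/a_R = (9/10)/6 = 0.1500 s
robot covers v_R·T_r = 0.9000·0.0400 = 0.0360 m before braking
robot covers 0.9000·0.1500 − ½·6.0000·0.1500² = 0.0675 m while stopping
person approaches 1.2000·(0.0400+0.1500) = 0.2280 m
residual clearance needed = 0.0600+0.0800+0.0000 = 0.1400 m
S_min ≈ 0.0360+0.0675+0.2280+0.1400  ⇒  S_min = 943/2000 m

S_min = 943/2000 m = 0.4715 m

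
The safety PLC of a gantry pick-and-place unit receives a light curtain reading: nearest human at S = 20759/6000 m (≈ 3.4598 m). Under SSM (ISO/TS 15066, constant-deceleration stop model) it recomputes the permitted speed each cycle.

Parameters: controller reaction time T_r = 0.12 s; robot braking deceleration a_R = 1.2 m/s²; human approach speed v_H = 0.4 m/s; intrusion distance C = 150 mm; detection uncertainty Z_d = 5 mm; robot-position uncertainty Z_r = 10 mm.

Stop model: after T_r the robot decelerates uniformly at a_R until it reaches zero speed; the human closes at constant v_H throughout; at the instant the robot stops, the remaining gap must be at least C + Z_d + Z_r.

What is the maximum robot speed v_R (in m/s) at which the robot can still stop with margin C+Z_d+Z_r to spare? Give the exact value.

v_R_max = 23/10 m/s = 2.3000 m/s

quadratic (5/12)·v² + (34/75)·v + (-19481/6000) = 0
  disc = (34/75)² − 4·(5/12)·(-19481/6000) = 56169/10000 ; √disc = 237/100
  v_R = (−(34/75) + 237/100) / (2·(5/12)) = 23/10 m/s
check:
stop time T_s = (23/10)/(6/5) = 1.9167 s
robot in T_r: 2.3000·0.1200 = 0.2760 m
robot under decel: 2.3000²/(2·1.2000) = 2.2042 m
person approaches 0.4000·(0.1200+1.9167) = 0.8147 m
margins: 0.1500+0.0050+0.0100 = 0.1650 m
sum ≈ 0.2760+2.2042+0.8147+0.1650 ≈ 3.4598 m = S ✓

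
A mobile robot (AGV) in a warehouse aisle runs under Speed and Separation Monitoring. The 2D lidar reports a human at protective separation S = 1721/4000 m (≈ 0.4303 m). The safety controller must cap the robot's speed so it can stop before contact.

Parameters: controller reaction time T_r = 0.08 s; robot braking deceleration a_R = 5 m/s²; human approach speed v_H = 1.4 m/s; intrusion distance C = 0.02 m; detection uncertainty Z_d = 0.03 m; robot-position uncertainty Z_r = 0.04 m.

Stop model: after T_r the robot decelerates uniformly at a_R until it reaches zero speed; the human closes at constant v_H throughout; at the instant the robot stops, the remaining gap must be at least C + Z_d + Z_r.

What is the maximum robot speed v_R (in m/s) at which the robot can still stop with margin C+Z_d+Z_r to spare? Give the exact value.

v_R_max = 11/20 m/s = 0.5500 m/s

quadratic (1/10)·v² + (9/25)·v + (-913/4000) = 0
  disc = (9/25)² − 4·(1/10)·(-913/4000) = 2209/10000 ; √disc = 47/100
  v_R = (−(9/25) + 47/100) / (2·(1/10)) = 11/20 m/s
check:
braking lasts T_s = (11/20)/5 = 0.1100 s
reaction-phase robot travel = 0.5500·0.0800 = 0.0440 m
robot covers 0.5500·0.1100 − ½·5.0000·0.1100² = 0.0302 m while stopping
person approaches 1.4000·(0.0800+0.1100) = 0.2660 m
margins: 0.0200+0.0300+0.0400 = 0.0900 m
sum ≈ 0.0440+0.0302+0.2660+0.0900 ≈ 0.4303 m = S ✓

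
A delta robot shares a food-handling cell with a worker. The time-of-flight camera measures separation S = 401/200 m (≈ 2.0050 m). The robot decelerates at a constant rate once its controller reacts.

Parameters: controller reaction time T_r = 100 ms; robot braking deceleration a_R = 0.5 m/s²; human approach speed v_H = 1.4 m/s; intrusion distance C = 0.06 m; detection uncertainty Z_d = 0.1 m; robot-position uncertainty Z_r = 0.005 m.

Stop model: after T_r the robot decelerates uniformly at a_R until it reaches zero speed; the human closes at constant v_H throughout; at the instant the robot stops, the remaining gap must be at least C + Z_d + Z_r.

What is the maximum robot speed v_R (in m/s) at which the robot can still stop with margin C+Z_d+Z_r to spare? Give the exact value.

v_R_max = 1/2 m/s = 0.5000 m/s

at the boundary: (1)·v² + (29/10)·v + (-17/10) = 0
  disc = (29/10)² − 4·(1)·(-17/10) = 1521/100 ; √disc = 39/10
  v_R = (−(29/10) + 39/10) / (2·(1)) = 1/2 m/s
check:
braking lasts T_s = (1/2)/(1/2) = 1.0000 s
reaction-phase robot travel = 0.5000·0.1000 = 0.0500 m
robot covers 0.5000·1.0000 − ½·0.5000·1.0000² = 0.2500 m while stopping
person approaches 1.4000·(0.1000+1.0000) = 1.5400 m
C+Z_d+Z_r = 0.0600+0.1000+0.0050 = 0.1650 m
sum ≈ 0.0500+0.2500+1.5400+0.1650 ≈ 2.0050 m = S ✓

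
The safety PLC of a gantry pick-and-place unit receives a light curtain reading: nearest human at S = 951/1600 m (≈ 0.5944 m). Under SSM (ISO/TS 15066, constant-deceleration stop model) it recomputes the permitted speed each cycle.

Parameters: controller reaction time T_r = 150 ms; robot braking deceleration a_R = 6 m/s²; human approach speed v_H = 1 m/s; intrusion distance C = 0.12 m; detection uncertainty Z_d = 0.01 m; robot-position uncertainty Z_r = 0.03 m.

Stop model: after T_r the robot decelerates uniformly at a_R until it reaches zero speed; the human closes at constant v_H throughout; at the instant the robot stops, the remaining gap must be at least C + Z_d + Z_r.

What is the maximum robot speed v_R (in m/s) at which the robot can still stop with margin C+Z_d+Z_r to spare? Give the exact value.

at the boundary: (1/12)·v² + (19/60)·v + (-91/320) = 0
  disc = (19/60)² − 4·(1/12)·(-91/320) = 2809/14400 ; √disc = 53/120
  v_R = (−(19/60) + 53/120) / (2·(1/12)) = 3/4 m/s
check:
stop time T_s = (3/4)/6 = 0.1250 s
robot covers v_R·T_r = 0.7500·0.1500 = 0.1125 m before braking
robot covers 0.7500·0.1250 − ½·6.0000·0.1250² = 0.0469 m while stopping
human closes 1.0000·0.2750 = 0.2750 m
margins: 0.1200+0.0100+0.0300 = 0.1600 m
sum ≈ 0.1125+0.0469+0.2750+0.1600 ≈ 0.5944 m = S ✓

v_R_max = 3/4 m/s = 0.7500 m/s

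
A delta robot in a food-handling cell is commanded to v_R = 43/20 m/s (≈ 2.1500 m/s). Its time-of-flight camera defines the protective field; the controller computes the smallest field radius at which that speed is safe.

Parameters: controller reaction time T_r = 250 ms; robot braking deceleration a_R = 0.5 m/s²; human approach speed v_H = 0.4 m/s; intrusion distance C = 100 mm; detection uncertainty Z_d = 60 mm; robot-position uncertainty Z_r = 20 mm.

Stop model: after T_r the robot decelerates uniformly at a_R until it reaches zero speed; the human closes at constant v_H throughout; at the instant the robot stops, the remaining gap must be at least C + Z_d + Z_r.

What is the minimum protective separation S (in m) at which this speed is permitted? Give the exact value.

braking lasts T_s = (43/20)/(1/2) = 4.3000 s
robot in T_r: 2.1500·0.2500 = 0.5375 m
robot covers 2.1500·4.3000 − ½·0.5000·4.3000² = 4.6225 m while stopping
human over T_r+T_s: 0.4000·(0.2500+4.3000) = 1.8200 m
margins: 0.1000+0.0600+0.0200 = 0.1800 m
S_min ≈ 0.5375+4.6225+1.8200+0.1800  ⇒  S_min = 179/25 m

S_min = 179/25 m = 7.1600 m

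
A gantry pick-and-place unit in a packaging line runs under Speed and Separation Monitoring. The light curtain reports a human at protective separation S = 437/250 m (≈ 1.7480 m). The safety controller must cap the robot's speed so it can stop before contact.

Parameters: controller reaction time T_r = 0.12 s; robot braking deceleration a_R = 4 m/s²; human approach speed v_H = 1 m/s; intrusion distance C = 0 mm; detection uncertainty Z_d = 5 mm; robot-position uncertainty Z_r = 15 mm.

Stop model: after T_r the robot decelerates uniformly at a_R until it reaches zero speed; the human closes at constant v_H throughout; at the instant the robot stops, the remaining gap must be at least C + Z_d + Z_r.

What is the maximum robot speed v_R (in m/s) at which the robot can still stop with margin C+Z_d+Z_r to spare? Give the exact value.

v_R_max = 12/5 m/s = 2.4000 m/s

quadratic (1/8)·v² + (37/100)·v + (-201/125) = 0
  disc = (37/100)² − 4·(1/8)·(-201/125) = 9409/10000 ; √disc = 97/100
  v_R = (−(37/100) + 97/100) / (2·(1/8)) = 12/5 m/s
check:
T_s = v_R/a_R = (12/5)/4 = 0.6000 s
reaction-phase robot travel = 2.4000·0.1200 = 0.2880 m
robot under decel: 2.4000²/(2·4.0000) = 0.7200 m
human closes 1.0000·0.7200 = 0.7200 m
residual clearance needed = 0.0000+0.0050+0.0150 = 0.0200 m
sum ≈ 0.2880+0.7200+0.7200+0.0200 ≈ 1.7480 m = S ✓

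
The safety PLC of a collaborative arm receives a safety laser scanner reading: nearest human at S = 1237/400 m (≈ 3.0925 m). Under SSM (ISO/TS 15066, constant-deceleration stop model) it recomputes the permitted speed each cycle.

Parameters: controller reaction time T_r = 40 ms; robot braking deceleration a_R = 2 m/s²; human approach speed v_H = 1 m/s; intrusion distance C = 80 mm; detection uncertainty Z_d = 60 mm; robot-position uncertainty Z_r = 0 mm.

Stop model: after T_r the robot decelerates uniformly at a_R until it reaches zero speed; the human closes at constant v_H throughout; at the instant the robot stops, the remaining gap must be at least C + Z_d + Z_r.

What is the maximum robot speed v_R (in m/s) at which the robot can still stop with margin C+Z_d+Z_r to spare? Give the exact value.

v_R_max = 5/2 m/s = 2.5000 m/s

at the boundary: (1/4)·v² + (27/50)·v + (-233/80) = 0
  disc = (27/50)² − 4·(1/4)·(-233/80) = 32041/10000 ; √disc = 179/100
  v_R = (−(27/50) + 179/100) / (2·(1/4)) = 5/2 m/s
check:
T_s = v_R/a_R = (5/2)/2 = 1.2500 s
robot in T_r: 2.5000·0.0400 = 0.1000 m
robot covers 2.5000·1.2500 − ½·2.0000·1.2500² = 1.5625 m while stopping
human closes 1.0000·1.2900 = 1.2900 m
margins: 0.0800+0.0600+0.0000 = 0.1400 m
sum ≈ 0.1000+1.5625+1.2900+0.1400 ≈ 3.0925 m = S ✓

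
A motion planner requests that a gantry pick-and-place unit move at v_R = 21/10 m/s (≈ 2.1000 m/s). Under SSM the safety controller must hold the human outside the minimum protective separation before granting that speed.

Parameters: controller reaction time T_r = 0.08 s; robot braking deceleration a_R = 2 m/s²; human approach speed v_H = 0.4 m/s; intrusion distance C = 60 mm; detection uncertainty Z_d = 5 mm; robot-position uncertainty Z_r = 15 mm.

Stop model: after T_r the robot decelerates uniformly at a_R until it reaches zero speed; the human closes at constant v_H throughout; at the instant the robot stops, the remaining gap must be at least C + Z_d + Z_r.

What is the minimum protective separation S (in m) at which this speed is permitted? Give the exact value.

stop time T_s = (21/10)/2 = 1.0500 s
robot covers v_R·T_r = 2.1000·0.0800 = 0.1680 m before braking
robot covers 2.1000·1.0500 − ½·2.0000·1.0500² = 1.1025 m while stopping
human closes 0.4000·1.1300 = 0.4520 m
C+Z_d+Z_r = 0.0600+0.0050+0.0150 = 0.0800 m
S_min ≈ 0.1680+1.1025+0.4520+0.0800  ⇒  S_min = 721/400 m

S_min = 721/400 m = 1.8025 m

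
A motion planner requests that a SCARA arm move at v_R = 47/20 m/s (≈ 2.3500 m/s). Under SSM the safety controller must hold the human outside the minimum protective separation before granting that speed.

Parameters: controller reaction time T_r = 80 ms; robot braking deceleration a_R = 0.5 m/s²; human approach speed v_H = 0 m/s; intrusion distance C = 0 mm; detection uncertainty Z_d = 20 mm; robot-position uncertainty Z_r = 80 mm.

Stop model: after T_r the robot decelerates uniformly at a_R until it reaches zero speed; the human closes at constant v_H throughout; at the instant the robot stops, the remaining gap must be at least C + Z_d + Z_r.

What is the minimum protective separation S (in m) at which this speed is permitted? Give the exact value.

S_min = 11621/2000 m = 5.8105 m

braking lasts T_s = (47/20)/(1/2) = 4.7000 s
robot covers v_R·T_r = 2.3500·0.0800 = 0.1880 m before braking
robot covers 2.3500·4.7000 − ½·0.5000·4.7000² = 5.5225 m while stopping
human over T_r+T_s: 0.0000·(0.0800+4.7000) = 0.0000 m
C+Z_d+Z_r = 0.0000+0.0200+0.0800 = 0.1000 m
S_min ≈ 0.1880+5.5225+0.0000+0.1000  ⇒  S_min = 11621/2000 m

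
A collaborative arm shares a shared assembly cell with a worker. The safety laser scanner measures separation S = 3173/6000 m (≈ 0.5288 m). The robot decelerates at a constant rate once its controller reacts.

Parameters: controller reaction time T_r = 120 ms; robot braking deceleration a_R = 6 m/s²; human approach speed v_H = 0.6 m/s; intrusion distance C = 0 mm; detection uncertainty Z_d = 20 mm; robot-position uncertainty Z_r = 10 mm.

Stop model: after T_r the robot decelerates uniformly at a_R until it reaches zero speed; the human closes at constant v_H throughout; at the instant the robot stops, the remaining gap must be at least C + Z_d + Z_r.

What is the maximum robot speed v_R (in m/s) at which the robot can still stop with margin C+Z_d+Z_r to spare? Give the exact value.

v_R_max = 13/10 m/s = 1.3000 m/s

quadratic (1/12)·v² + (11/50)·v + (-2561/6000) = 0
  disc = (11/50)² − 4·(1/12)·(-2561/6000) = 17161/90000 ; √disc = 131/300
  v_R = (−(11/50) + 131/300) / (2·(1/12)) = 13/10 m/s
check:
stop time T_s = (13/10)/6 = 0.2167 s
robot in T_r: 1.3000·0.1200 = 0.1560 m
robot under decel: 1.3000²/(2·6.0000) = 0.1408 m
human closes 0.6000·0.3367 = 0.2020 m
C+Z_d+Z_r = 0.0000+0.0200+0.0100 = 0.0300 m
sum ≈ 0.1560+0.1408+0.2020+0.0300 ≈ 0.5288 m = S ✓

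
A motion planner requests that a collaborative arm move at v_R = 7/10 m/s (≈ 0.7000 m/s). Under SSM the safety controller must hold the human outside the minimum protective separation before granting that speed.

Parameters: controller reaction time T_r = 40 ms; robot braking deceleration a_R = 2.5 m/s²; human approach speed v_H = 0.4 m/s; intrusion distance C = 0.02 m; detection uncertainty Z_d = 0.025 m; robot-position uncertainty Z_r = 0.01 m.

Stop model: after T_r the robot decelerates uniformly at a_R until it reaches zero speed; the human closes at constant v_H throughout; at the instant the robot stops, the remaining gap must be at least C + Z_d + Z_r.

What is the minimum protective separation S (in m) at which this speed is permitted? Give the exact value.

braking lasts T_s = (7/10)/(5/2) = 0.2800 s
robot in T_r: 0.7000·0.0400 = 0.0280 m
braking distance = 0.7000²/(2·2.5000) = 0.0980 m
person approaches 0.4000·(0.0400+0.2800) = 0.1280 m
residual clearance needed = 0.0200+0.0250+0.0100 = 0.0550 m
S_min ≈ 0.0280+0.0980+0.1280+0.0550  ⇒  S_min = 309/1000 m

S_min = 309/1000 m = 0.3090 m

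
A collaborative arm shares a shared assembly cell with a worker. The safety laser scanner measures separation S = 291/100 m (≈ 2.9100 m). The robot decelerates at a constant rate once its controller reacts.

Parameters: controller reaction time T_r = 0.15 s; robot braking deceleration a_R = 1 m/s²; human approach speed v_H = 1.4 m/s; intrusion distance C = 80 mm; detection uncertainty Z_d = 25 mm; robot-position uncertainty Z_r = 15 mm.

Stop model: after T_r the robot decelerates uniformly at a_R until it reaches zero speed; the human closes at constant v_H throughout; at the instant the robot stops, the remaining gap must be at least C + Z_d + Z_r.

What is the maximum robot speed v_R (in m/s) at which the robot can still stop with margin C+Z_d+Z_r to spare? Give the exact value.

quadratic (1/2)·v² + (31/20)·v + (-129/50) = 0
  disc = (31/20)² − 4·(1/2)·(-129/50) = 121/16 ; √disc = 11/4
  v_R = (−(31/20) + 11/4) / (2·(1/2)) = 6/5 m/s
check:
T_s = v_R/a_R = (6/5)/1 = 1.2000 s
reaction-phase robot travel = 1.2000·0.1500 = 0.1800 m
braking distance = 1.2000²/(2·1.0000) = 0.7200 m
human closes 1.4000·1.3500 = 1.8900 m
margins: 0.0800+0.0250+0.0150 = 0.1200 m
sum ≈ 0.1800+0.7200+1.8900+0.1200 ≈ 2.9100 m = S ✓

v_R_max = 6/5 m/s = 1.2000 m/s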